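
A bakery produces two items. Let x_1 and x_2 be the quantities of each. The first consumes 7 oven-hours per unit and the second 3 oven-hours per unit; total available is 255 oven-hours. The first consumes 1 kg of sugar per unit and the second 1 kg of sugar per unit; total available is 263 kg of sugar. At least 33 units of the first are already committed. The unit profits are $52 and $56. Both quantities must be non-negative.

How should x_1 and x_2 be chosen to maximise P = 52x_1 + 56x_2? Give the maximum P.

Corner points and P = 52x_1 + 56x_2:
  (255/7, 0) → P = 13260/7
  (33, 0) → P = 1716
  (33, 8) → P = 2164

x_1 = 33, x_2 = 8, maximum P = 2164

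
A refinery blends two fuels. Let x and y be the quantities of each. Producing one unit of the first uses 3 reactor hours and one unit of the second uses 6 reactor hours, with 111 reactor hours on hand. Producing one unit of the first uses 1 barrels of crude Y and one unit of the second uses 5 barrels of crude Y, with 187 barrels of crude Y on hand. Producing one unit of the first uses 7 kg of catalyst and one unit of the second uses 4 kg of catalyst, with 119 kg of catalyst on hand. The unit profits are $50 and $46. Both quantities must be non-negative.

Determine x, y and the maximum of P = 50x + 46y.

At the optimal vertex, 3x + 6y = 111 and 7x + 4y = 119.
Solving simultaneously gives x = 9, y = 14.

x = 9, y = 14, maximum P = 1094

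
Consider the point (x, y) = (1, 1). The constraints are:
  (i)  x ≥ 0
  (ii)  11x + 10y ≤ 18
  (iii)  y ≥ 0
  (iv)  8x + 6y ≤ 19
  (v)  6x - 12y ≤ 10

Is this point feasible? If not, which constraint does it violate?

Constraint (ii): 11x + 10y = 21, which is not ≤ 18. All other constraints are satisfied.

not feasible — violates (ii)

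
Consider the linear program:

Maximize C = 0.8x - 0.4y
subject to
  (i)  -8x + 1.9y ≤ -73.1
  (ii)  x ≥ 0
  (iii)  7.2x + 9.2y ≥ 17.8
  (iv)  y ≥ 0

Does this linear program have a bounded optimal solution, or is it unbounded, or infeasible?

From the feasible point (9.1375, 0), moving in the direction (1, 0) keeps every constraint satisfied while C increases without bound.

unbounded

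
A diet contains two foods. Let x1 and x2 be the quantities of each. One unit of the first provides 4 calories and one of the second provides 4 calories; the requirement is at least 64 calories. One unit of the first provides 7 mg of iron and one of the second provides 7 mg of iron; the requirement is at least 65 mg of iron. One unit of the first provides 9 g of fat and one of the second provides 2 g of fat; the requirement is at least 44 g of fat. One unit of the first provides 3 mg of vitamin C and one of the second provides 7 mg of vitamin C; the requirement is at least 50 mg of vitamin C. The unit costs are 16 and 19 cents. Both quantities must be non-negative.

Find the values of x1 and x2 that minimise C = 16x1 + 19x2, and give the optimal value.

The feasible region is unbounded (it extends along (0, 1), (1, 0)), but C strictly increases along every unbounded feasible direction, so there is no improving ray and the minimum is attained at a vertex.

At the optimal vertex, 4x1 + 4x2 = 64 and 3x1 + 7x2 = 50.
Solving simultaneously gives x1 = 31/2, x2 = 1/2.

x1 = 31/2, x2 = 1/2, minimum C = 515/2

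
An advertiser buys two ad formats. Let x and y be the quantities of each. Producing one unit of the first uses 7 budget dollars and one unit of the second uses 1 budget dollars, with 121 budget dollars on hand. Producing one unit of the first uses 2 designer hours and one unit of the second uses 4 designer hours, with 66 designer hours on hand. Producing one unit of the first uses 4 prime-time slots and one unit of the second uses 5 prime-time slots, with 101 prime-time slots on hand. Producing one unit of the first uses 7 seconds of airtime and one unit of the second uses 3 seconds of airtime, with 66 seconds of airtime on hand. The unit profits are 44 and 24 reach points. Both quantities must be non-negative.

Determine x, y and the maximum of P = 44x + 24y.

Corner points and P = 44x + 24y:
  (0, 0) → P = 0
  (0, 33/2) → P = 396
  (66/7, 0) → P = 2904/7
  (3, 15) → P = 492

x = 3, y = 15, maximum P = 492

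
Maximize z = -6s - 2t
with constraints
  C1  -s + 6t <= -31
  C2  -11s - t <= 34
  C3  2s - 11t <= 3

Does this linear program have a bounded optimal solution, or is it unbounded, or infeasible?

infeasible

The boundaries -s + 6t = -31 and -11s - t = 34 meet at (-173/67, -375/67), but that point violates 2s - 11t ≤ 3. Every candidate vertex is excluded by some other constraint, so the feasible region is empty.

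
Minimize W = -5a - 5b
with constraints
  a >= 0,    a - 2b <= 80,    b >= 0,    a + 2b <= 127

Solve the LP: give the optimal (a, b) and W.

a = 207/2, b = 47/4, minimum W = -2305/4

Feasible corners and W = -5a - 5b:
  (0, 0) → W = 0
  (0, 127/2) → W = -635/2
  (80, 0) → W = -400
  (207/2, 47/4) → W = -2305/4

At the optimal vertex, a - 2b = 80 and a + 2b = 127.
Solving simultaneously gives a = 207/2, b = 47/4.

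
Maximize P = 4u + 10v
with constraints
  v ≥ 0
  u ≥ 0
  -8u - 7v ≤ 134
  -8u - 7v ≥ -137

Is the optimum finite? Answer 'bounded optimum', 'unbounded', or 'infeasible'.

bounded optimum

Feasible corners and P = 4u + 10v:
  (0, 0) → P = 0
  (137/8, 0) → P = 137/2
  (0, 137/7) → P = 1370/7
The feasible region has finitely many vertices and no improving ray; the maximum is 1370/7 at (0, 137/7).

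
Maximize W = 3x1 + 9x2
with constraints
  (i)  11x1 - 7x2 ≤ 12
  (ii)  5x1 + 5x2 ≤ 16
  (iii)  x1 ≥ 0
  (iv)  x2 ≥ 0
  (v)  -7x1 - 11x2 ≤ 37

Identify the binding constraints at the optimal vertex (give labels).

Vertices and W = 3x1 + 9x2:
  (86/45, 58/45) → W = 52/3
  (12/11, 0) → W = 36/11
  (0, 16/5) → W = 144/5
  (0, 0) → W = 0

The maximum is at (0, 16/5). Substituting into each constraint, equality holds for (ii) and (iii); the remaining constraints have slack.

(ii) and (iii)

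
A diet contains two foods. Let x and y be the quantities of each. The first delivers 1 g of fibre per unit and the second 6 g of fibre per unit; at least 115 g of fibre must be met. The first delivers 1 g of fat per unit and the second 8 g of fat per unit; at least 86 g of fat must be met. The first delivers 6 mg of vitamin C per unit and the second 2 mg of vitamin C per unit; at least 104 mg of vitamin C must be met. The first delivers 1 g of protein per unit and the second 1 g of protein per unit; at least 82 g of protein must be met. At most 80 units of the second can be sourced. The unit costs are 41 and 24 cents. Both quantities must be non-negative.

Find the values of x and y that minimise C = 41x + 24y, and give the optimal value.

x = 2, y = 80, minimum C = 2002

Corner points and C = 41x + 24y:
  (115, 0) → C = 4715
  (377/5, 33/5) → C = 16249/5
  (2, 80) → C = 2002
The feasible region is unbounded (it extends along (1, 0)), but C strictly increases along every unbounded feasible direction, so there is no improving ray and the minimum is attained at a vertex.

At the optimal vertex, x + y = 82 and y = 80.
Solving simultaneously gives x = 2, y = 80.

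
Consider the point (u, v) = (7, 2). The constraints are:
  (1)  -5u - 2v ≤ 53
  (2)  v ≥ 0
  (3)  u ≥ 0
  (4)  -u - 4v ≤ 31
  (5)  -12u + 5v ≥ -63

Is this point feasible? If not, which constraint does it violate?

not feasible — violates (5)

Constraint (5): -12u + 5v = -74, which is not ≥ -63. All other constraints are satisfied.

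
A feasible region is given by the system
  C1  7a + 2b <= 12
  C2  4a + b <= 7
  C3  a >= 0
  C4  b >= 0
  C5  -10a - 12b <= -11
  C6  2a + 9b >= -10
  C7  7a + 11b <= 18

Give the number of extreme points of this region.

5

Of the 21 pairwise boundary intersections, those satisfying every inequality are:
  (12/7, 0)
  (32/21, 2/3)
  (0, 11/12)
  (0, 18/11)
  (11/10, 0)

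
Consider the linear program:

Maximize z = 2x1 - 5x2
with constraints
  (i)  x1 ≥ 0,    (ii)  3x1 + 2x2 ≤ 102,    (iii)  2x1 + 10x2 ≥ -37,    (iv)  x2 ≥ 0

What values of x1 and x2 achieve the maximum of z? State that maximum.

x1 = 34, x2 = 0, maximum z = 68

Vertices and z = 2x1 - 5x2:
  (0, 51) → z = -255
  (0, 0) → z = 0
  (34, 0) → z = 68

The optimum lies where 3x1 + 2x2 = 102 and x2 = 0.
Solving simultaneously gives x1 = 34, x2 = 0.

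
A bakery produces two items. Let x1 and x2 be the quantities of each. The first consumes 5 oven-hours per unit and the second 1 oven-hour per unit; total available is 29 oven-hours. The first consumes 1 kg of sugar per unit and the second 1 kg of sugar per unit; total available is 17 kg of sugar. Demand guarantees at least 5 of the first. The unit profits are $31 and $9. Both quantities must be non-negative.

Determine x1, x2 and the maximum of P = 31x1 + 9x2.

Vertices and P = 31x1 + 9x2:
  (29/5, 0) → P = 899/5
  (5, 0) → P = 155
  (5, 4) → P = 191

At the optimal vertex, 5x1 + x2 = 29 and x1 = 5.
Solving simultaneously gives x1 = 5, x2 = 4.

x1 = 5, x2 = 4, maximum P = 191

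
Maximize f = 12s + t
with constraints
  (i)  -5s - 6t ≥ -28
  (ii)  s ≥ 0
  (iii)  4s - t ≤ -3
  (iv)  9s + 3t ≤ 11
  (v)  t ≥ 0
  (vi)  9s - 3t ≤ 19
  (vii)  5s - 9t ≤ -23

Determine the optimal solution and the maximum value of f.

s = 2/21, t = 71/21, maximum f = 95/21

Vertices and f = 12s + t:
  (0, 3) → f = 3
  (0, 11/3) → f = 11/3
  (2/21, 71/21) → f = 95/21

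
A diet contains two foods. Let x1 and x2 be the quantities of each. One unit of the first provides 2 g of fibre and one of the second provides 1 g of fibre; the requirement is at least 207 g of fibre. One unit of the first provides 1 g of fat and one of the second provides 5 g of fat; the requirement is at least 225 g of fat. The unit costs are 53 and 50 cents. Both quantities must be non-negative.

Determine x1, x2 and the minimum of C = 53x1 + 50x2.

x1 = 90, x2 = 27, minimum C = 6120

The feasible region is unbounded (it extends along (0, 1), (1, 0)), but C strictly increases along every unbounded feasible direction, so there is no improving ray and the minimum is attained at a vertex.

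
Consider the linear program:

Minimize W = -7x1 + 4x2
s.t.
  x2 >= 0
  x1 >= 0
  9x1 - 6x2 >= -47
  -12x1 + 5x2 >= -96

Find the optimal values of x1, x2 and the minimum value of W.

x1 = 8, x2 = 0, minimum W = -56

Extreme points and W = -7x1 + 4x2:
  (0, 0) → W = 0
  (8, 0) → W = -56
  (0, 47/6) → W = 94/3
  (811/27, 476/9) → W = 35/27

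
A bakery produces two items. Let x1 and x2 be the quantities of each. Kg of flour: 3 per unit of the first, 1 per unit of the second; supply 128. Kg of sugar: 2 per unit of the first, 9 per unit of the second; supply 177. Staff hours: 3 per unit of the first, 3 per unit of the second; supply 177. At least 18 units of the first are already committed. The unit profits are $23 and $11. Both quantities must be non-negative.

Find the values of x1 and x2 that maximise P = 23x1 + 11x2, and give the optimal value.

Extreme points and P = 23x1 + 11x2:
  (128/3, 0) → P = 2944/3
  (18, 0) → P = 414
  (39, 11) → P = 1018
  (18, 47/3) → P = 1759/3

The binding constraints are 3x1 + x2 = 128 and 2x1 + 9x2 = 177.
Solving simultaneously gives x1 = 39, x2 = 11.

x1 = 39, x2 = 11, maximum P = 1018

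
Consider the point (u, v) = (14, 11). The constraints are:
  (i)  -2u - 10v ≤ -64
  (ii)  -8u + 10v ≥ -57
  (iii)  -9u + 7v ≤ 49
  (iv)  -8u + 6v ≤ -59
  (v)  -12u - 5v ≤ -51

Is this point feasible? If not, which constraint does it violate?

not feasible — violates (iv)

Constraint (iv): -8u + 6v = -46, which is not ≤ -59. All other constraints are satisfied.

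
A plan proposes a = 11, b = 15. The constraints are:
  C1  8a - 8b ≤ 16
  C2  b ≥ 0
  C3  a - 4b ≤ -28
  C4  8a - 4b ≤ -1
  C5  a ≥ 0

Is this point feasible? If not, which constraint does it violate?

not feasible — violates C4

Constraint C4: 8a - 4b = 28, which is not ≤ -1. All other constraints are satisfied.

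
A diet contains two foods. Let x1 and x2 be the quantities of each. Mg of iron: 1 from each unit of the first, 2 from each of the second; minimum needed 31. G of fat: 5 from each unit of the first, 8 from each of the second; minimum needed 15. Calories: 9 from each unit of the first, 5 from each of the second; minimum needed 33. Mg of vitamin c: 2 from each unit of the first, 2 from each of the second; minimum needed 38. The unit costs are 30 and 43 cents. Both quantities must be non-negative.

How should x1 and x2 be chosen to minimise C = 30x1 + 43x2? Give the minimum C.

Extreme points and C = 30x1 + 43x2:
  (0, 19) → C = 817
  (31, 0) → C = 930
  (7, 12) → C = 726
The feasible region is unbounded (it extends along (0, 1), (1, 0)), but C strictly increases along every unbounded feasible direction, so there is no improving ray and the minimum is attained at a vertex.

At the optimal vertex, x1 + 2x2 = 31 and 2x1 + 2x2 = 38.
Solving simultaneously gives x1 = 7, x2 = 12.

x1 = 7, x2 = 12, minimum C = 726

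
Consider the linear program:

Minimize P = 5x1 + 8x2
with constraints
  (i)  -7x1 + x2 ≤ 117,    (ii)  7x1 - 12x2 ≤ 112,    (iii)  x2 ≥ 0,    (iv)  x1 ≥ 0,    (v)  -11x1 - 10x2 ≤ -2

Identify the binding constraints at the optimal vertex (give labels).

(iii) and (v)

Extreme points and P = 5x1 + 8x2:
  (0, 117) → P = 936
  (16, 0) → P = 80
  (2/11, 0) → P = 10/11
  (0, 1/5) → P = 8/5
The feasible region is unbounded (it extends along (12, 7), (1, 7)), but P strictly increases along every unbounded feasible direction, so there is no improving ray and the minimum is attained at a vertex.

The minimum is at (2/11, 0). Substituting into each constraint, equality holds for (iii) and (v); the remaining constraints have slack.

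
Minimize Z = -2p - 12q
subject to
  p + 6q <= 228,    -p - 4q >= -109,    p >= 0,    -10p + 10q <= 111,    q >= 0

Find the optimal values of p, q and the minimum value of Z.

The binding constraints are -p - 4q = -109 and -10p + 10q = 111.
Solving simultaneously gives p = 323/25, q = 1201/50.

p = 323/25, q = 1201/50, minimum Z = -7852/25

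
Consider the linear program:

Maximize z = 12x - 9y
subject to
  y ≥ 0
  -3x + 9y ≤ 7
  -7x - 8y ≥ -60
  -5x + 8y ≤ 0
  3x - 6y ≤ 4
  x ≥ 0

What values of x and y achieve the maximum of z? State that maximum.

Extreme points and z = 12x - 9y:
  (0, 0) → z = 0
  (4/3, 0) → z = 16
  (484/87, 229/87) → z = 1249/29
  (8/3, 5/3) → z = 17
  (196/33, 76/33) → z = 556/11

The binding constraints are -7x - 8y = -60 and 3x - 6y = 4.
Solving simultaneously gives x = 196/33, y = 76/33.

x = 196/33, y = 76/33, maximum z = 556/11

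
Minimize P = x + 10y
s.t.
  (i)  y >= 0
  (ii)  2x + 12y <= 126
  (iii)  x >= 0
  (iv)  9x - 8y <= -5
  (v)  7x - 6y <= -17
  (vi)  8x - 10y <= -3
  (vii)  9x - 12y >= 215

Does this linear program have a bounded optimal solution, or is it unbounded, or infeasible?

infeasible

The boundaries 2x + 12y = 126 and x = 0 meet at (0, 21/2), but that point violates 9x - 12y ≥ 215. Every candidate vertex is excluded by some other constraint, so the feasible region is empty.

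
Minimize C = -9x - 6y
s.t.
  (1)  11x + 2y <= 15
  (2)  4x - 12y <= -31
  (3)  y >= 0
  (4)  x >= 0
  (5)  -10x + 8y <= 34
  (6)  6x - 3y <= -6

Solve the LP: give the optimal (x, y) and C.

x = 13/27, y = 131/27, minimum C = -301/9

The optimum lies where 11x + 2y = 15 and -10x + 8y = 34.
Solving simultaneously gives x = 13/27, y = 131/27.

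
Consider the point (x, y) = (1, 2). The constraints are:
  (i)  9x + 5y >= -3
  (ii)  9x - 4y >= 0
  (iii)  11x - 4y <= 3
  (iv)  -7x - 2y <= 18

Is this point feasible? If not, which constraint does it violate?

feasible

(i): 19 ≥ -3 ✓
(ii): 1 ≥ 0 ✓
(iii): 3 ≤ 3 ✓
(iv): -11 ≤ 18 ✓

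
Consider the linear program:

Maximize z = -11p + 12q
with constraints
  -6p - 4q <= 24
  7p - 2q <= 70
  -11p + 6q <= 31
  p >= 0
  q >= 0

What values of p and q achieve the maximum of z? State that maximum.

Vertices and z = -11p + 12q:
  (241/10, 987/20) → z = 3271/10
  (10, 0) → z = -110
  (0, 31/6) → z = 62
  (0, 0) → z = 0

The binding constraints are 7p - 2q = 70 and -11p + 6q = 31.
Solving simultaneously gives p = 241/10, q = 987/20.

p = 241/10, q = 987/20, maximum z = 3271/10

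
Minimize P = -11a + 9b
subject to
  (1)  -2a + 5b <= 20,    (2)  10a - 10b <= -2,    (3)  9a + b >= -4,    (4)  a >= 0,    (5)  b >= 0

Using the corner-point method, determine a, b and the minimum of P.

a = 19/3, b = 98/15, minimum P = -163/15

Vertices and P = -11a + 9b:
  (19/3, 98/15) → P = -163/15
  (0, 4) → P = 36
  (0, 1/5) → P = 9/5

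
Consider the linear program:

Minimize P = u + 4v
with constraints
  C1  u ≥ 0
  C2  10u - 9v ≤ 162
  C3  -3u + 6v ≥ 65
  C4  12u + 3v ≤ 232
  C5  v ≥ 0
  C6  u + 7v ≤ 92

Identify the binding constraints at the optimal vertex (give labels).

C1 and C3

Vertices and P = u + 4v:
  (0, 65/6) → P = 130/3
  (0, 92/7) → P = 368/7
  (97/27, 341/27) → P = 487/9

The minimum is at (0, 65/6). Substituting into each constraint, equality holds for C1 and C3; the remaining constraints have slack.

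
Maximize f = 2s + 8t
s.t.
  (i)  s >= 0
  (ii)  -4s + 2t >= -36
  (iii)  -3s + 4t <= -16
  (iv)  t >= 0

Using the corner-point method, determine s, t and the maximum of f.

s = 56/5, t = 22/5, maximum f = 288/5

Feasible corners and f = 2s + 8t:
  (56/5, 22/5) → f = 288/5
  (9, 0) → f = 18
  (16/3, 0) → f = 32/3

At the optimal vertex, -4s + 2t = -36 and -3s + 4t = -16.
Solving simultaneously gives s = 56/5, t = 22/5.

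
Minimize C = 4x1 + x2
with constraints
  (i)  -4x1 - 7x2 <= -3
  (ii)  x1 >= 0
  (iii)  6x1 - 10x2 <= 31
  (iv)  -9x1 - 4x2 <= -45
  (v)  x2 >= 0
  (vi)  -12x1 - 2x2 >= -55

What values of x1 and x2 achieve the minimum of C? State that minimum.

x1 = 0, x2 = 45/4, minimum C = 45/4

Extreme points and C = 4x1 + x2:
  (0, 45/4) → C = 45/4
  (0, 55/2) → C = 55/2
  (13/3, 3/2) → C = 113/6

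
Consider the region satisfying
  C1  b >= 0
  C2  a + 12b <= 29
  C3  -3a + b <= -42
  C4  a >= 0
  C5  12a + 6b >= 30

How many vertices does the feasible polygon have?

Pairwise boundary intersections that survive every other constraint:
  (29, 0)
  (14, 0)
  (533/37, 45/37)

3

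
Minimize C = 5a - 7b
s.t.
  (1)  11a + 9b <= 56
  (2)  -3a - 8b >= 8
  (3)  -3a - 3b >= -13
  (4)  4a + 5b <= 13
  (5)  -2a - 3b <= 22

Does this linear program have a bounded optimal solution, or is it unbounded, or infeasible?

bounded optimum

Feasible corners and C = 5a - 7b:
  (163/19, -81/19) → C = 1382/19
  (122/5, -118/5) → C = 1436/5
  (144/17, -71/17) → C = 1217/17
  (-152/7, 50/7) → C = -1110/7
The feasible region has finitely many vertices and no improving ray; the minimum is -1110/7 at (-152/7, 50/7).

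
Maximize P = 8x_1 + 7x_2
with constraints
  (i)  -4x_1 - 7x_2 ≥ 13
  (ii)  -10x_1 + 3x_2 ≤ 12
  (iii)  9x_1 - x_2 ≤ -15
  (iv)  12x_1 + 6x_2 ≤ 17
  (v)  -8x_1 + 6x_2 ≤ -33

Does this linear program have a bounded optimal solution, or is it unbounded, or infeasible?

bounded optimum

Extreme points and P = 8x_1 + 7x_2:
  (-19/4, -71/6) → P = -725/6
  (-123/46, -417/46) → P = -3903/46
The feasible region has finitely many vertices and no improving ray; the maximum is -3903/46 at (-123/46, -417/46).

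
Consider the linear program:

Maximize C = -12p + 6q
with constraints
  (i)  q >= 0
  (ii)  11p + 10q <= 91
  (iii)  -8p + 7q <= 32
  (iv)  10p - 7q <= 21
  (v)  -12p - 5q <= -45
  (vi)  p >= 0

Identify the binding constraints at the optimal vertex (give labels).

Feasible corners and C = -12p + 6q:
  (317/157, 1080/157) → C = 2676/157
  (847/177, 679/177) → C = -2030/59
  (5/4, 6) → C = 21
  (210/67, 99/67) → C = -1926/67

The maximum is at (5/4, 6). Substituting into each constraint, equality holds for (iii) and (v); the remaining constraints have slack.

(iii) and (v)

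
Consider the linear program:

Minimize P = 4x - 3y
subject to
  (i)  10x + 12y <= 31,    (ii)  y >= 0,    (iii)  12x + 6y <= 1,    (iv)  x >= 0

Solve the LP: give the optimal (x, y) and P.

At the optimal vertex, 12x + 6y = 1 and x = 0.
Solving simultaneously gives x = 0, y = 1/6.

x = 0, y = 1/6, minimum P = -1/2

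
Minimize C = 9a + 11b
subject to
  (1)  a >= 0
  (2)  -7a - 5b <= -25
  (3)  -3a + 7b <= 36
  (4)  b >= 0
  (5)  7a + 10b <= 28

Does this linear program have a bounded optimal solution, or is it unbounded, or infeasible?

bounded optimum

Extreme points and C = 9a + 11b:
  (25/7, 0) → C = 225/7
  (22/7, 3/5) → C = 1221/35
  (4, 0) → C = 36
The feasible region has finitely many vertices and no improving ray; the minimum is 225/7 at (25/7, 0).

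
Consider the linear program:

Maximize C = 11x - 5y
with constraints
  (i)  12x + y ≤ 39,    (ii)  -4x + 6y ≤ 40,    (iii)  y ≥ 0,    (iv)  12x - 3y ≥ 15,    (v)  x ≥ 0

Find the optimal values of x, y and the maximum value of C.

Vertices and C = 11x - 5y:
  (13/4, 0) → C = 143/4
  (11/4, 6) → C = 1/4
  (5/4, 0) → C = 55/4

At the optimal vertex, 12x + y = 39 and y = 0.
Solving simultaneously gives x = 13/4, y = 0.

x = 13/4, y = 0, maximum C = 143/4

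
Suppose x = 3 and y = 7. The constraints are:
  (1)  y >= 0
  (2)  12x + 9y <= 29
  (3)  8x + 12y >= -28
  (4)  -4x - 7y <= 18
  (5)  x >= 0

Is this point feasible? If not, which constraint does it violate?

not feasible — violates (2)

Constraint (2): 12x + 9y = 99, which is not ≤ 29. All other constraints are satisfied.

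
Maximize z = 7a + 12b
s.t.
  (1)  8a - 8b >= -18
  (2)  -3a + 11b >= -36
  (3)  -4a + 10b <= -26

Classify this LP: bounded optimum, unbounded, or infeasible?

From the feasible point (-37/7, -33/7), moving in the direction (10, 4) keeps every constraint satisfied while z increases without bound.

unbounded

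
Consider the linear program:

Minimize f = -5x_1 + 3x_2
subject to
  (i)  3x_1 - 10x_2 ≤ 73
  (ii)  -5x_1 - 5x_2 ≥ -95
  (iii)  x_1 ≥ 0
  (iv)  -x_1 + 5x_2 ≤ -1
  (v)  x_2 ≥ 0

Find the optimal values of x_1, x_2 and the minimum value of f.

x_1 = 19, x_2 = 0, minimum f = -95

Feasible corners and f = -5x_1 + 3x_2:
  (16, 3) → f = -71
  (19, 0) → f = -95
  (1, 0) → f = -5

At the optimal vertex, -5x_1 - 5x_2 = -95 and x_2 = 0.
Solving simultaneously gives x_1 = 19, x_2 = 0.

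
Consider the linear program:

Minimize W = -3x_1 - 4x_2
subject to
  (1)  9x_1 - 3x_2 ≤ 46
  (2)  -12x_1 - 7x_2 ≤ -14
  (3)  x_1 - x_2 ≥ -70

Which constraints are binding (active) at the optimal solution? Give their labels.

Feasible corners and W = -3x_1 - 4x_2:
  (364/99, -142/33) → W = 68/11
  (128/3, 338/3) → W = -1736/3
  (-476/19, 854/19) → W = -1988/19

The minimum is at (128/3, 338/3). Substituting into each constraint, equality holds for (1) and (3); the remaining constraints have slack.

(1) and (3)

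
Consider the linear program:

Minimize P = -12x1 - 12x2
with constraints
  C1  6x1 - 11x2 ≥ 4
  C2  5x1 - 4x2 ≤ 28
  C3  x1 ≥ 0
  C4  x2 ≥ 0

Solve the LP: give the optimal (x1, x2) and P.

Vertices and P = -12x1 - 12x2:
  (292/31, 148/31) → P = -5280/31
  (2/3, 0) → P = -8
  (28/5, 0) → P = -336/5

x1 = 292/31, x2 = 148/31, minimum P = -5280/31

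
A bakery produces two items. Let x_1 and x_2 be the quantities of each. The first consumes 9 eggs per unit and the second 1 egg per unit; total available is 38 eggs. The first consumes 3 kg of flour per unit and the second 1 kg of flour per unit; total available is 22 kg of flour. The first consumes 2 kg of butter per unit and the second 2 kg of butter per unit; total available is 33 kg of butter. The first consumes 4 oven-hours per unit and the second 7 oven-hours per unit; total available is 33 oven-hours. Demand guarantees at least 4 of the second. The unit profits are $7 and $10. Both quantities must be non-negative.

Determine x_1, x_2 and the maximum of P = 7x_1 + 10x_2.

x_1 = 5/4, x_2 = 4, maximum P = 195/4

Vertices and P = 7x_1 + 10x_2:
  (0, 33/7) → P = 330/7
  (0, 4) → P = 40
  (5/4, 4) → P = 195/4

The binding constraints are 4x_1 + 7x_2 = 33 and x_2 = 4.
Solving simultaneously gives x_1 = 5/4, x_2 = 4.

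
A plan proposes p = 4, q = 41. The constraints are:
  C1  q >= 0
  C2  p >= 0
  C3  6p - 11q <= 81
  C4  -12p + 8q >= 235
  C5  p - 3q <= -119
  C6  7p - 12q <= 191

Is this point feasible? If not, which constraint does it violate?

feasible

C1: 41 ≥ 0 ✓
C2: 4 ≥ 0 ✓
C3: -427 ≤ 81 ✓
C4: 280 ≥ 235 ✓
C5: -119 ≤ -119 ✓
C6: -464 ≤ 191 ✓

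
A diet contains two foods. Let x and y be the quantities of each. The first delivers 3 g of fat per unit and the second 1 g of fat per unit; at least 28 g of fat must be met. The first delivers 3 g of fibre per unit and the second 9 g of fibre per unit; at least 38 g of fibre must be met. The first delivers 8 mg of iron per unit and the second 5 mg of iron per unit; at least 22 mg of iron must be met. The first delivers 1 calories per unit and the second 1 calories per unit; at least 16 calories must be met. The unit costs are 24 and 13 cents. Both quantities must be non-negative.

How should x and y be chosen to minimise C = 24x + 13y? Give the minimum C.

x = 6, y = 10, minimum C = 274

Corner points and C = 24x + 13y:
  (0, 28) → C = 364
  (16, 0) → C = 384
  (6, 10) → C = 274
The feasible region is unbounded (it extends along (0, 1), (1, 0)), but C strictly increases along every unbounded feasible direction, so there is no improving ray and the minimum is attained at a vertex.

The optimum lies where 3x + y = 28 and x + y = 16.
Solving simultaneously gives x = 6, y = 10.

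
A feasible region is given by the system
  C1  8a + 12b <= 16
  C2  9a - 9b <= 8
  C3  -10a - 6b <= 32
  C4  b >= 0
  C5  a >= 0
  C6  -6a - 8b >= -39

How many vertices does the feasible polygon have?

4

Of the 15 pairwise boundary intersections, those satisfying every inequality are:
  (4/3, 4/9)
  (0, 4/3)
  (8/9, 0)
  (0, 0)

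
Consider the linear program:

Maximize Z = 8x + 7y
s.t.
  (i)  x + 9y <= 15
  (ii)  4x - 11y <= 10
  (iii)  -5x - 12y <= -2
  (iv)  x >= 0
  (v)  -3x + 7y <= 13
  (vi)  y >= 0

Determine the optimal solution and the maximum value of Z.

Corner points and Z = 8x + 7y:
  (255/47, 50/47) → Z = 2390/47
  (0, 5/3) → Z = 35/3
  (5/2, 0) → Z = 20
  (0, 1/6) → Z = 7/6
  (2/5, 0) → Z = 16/5

x = 255/47, y = 50/47, maximum Z = 2390/47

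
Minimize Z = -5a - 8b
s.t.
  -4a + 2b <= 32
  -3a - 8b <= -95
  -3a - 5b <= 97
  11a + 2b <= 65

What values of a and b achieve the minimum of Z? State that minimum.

a = 11/5, b = 102/5, minimum Z = -871/5

Feasible corners and Z = -5a - 8b:
  (-33/19, 238/19) → Z = -1739/19
  (11/5, 102/5) → Z = -871/5
  (165/41, 425/41) → Z = -4225/41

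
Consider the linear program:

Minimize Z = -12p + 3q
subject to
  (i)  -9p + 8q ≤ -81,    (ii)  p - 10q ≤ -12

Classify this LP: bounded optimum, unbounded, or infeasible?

unbounded

From the feasible point (453/41, 189/82), moving in the direction (8, 9) keeps every constraint satisfied while Z decreases without bound.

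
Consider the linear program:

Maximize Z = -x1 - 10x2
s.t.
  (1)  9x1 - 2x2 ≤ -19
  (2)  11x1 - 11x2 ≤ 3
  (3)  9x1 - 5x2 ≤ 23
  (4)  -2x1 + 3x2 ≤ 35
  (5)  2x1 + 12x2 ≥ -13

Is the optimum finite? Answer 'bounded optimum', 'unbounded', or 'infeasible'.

Extreme points and Z = -x1 - 10x2:
  (13/23, 277/23) → Z = -121
  (-127/56, -79/112) → Z = 261/28
  (-153/10, 22/15) → Z = 19/30
The feasible region has finitely many vertices and no improving ray; the maximum is 261/28 at (-127/56, -79/112).

bounded optimum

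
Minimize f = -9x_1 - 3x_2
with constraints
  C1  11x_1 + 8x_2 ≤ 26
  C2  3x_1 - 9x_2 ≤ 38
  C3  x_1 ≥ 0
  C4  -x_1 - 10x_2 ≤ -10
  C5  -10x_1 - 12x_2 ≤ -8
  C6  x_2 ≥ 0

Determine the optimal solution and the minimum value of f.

x_1 = 30/17, x_2 = 14/17, minimum f = -312/17

Vertices and f = -9x_1 - 3x_2:
  (0, 13/4) → f = -39/4
  (30/17, 14/17) → f = -312/17
  (0, 1) → f = -3

At the optimal vertex, 11x_1 + 8x_2 = 26 and -x_1 - 10x_2 = -10.
Solving simultaneously gives x_1 = 30/17, x_2 = 14/17.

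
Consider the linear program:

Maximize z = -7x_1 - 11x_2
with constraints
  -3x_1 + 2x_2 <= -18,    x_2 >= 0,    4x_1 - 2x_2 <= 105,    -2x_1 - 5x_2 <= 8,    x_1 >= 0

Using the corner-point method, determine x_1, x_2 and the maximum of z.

Feasible corners and z = -7x_1 - 11x_2:
  (6, 0) → z = -42
  (87, 243/2) → z = -3891/2
  (105/4, 0) → z = -735/4

The optimum lies where -3x_1 + 2x_2 = -18 and x_2 = 0.
Solving simultaneously gives x_1 = 6, x_2 = 0.

x_1 = 6, x_2 = 0, maximum z = -42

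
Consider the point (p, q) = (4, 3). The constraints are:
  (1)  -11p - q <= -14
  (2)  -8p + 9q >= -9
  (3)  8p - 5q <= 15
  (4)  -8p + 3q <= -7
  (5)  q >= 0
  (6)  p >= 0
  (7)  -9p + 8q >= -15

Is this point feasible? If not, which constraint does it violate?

Constraint (3): 8p - 5q = 17, which is not ≤ 15. All other constraints are satisfied.

not feasible — violates (3)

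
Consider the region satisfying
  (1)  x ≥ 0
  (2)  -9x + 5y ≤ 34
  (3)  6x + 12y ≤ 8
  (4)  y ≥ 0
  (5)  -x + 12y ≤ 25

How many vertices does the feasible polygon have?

3

The feasible vertices (each the meet of two boundaries and inside every other half-plane) are:
  (0, 2/3)
  (0, 0)
  (4/3, 0)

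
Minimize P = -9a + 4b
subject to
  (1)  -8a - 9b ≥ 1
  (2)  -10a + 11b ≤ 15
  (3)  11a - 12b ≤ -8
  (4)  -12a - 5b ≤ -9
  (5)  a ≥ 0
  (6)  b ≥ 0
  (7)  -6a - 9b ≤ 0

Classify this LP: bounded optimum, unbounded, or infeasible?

infeasible

The boundaries -10a + 11b = 15 and 11a - 12b = -8 meet at (92, 85), but that point violates -8a - 9b ≥ 1. Every candidate vertex is excluded by some other constraint, so the feasible region is empty.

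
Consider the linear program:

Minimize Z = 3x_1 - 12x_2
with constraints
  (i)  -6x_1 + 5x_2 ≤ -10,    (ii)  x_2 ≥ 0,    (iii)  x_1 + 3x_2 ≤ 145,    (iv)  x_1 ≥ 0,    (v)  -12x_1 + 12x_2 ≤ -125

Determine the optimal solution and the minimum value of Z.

x_1 = 705/16, x_2 = 1615/48, minimum Z = -4345/16

Feasible corners and Z = 3x_1 - 12x_2:
  (145, 0) → Z = 435
  (125/12, 0) → Z = 125/4
  (705/16, 1615/48) → Z = -4345/16

At the optimal vertex, x_1 + 3x_2 = 145 and -12x_1 + 12x_2 = -125.
Solving simultaneously gives x_1 = 705/16, x_2 = 1615/48.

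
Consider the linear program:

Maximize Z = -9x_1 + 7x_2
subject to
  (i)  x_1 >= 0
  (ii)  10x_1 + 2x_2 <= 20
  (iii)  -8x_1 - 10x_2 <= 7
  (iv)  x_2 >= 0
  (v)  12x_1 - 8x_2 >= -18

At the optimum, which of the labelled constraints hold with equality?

Vertices and Z = -9x_1 + 7x_2:
  (0, 0) → Z = 0
  (0, 9/4) → Z = 63/4
  (2, 0) → Z = -18
  (31/26, 105/26) → Z = 228/13

The maximum is at (31/26, 105/26). Substituting into each constraint, equality holds for (ii) and (v); the remaining constraints have slack.

(ii) and (v)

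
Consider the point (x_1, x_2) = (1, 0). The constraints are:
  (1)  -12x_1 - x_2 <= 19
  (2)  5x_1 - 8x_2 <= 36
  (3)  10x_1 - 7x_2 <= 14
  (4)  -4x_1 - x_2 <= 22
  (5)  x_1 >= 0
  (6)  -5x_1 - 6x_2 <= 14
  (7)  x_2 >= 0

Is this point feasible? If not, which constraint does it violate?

feasible

(1): -12 ≤ 19 ✓
(2): 5 ≤ 36 ✓
(3): 10 ≤ 14 ✓
(4): -4 ≤ 22 ✓
(5): 1 ≥ 0 ✓
(6): -5 ≤ 14 ✓
(7): 0 ≥ 0 ✓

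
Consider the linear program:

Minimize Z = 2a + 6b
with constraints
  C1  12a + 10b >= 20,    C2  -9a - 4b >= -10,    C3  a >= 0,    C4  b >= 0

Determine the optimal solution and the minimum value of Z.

a = 10/21, b = 10/7, minimum Z = 200/21

Extreme points and Z = 2a + 6b:
  (10/21, 10/7) → Z = 200/21
  (0, 2) → Z = 12
  (0, 5/2) → Z = 15

The optimum lies where 12a + 10b = 20 and -9a - 4b = -10.
Solving simultaneously gives a = 10/21, b = 10/7.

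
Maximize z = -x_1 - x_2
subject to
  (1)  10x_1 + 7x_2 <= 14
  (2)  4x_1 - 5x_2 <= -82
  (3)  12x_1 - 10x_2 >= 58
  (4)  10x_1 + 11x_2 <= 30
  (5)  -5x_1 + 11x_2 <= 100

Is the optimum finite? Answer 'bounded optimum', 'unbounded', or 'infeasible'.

infeasible

The boundaries 10x_1 + 7x_2 = 14 and 12x_1 - 10x_2 = 58 meet at (273/92, -103/46), but that point violates 4x_1 - 5x_2 ≤ -82. Every candidate vertex is excluded by some other constraint, so the feasible region is empty.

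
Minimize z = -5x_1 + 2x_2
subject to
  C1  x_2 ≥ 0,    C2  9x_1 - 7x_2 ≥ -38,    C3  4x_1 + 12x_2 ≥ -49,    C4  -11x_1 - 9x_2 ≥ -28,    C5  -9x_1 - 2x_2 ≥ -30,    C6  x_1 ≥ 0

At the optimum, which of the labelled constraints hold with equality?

Corner points and z = -5x_1 + 2x_2:
  (28/11, 0) → z = -140/11
  (0, 0) → z = 0
  (0, 28/9) → z = 56/9

The minimum is at (28/11, 0). Substituting into each constraint, equality holds for C1 and C4; the remaining constraints have slack.

C1 and C4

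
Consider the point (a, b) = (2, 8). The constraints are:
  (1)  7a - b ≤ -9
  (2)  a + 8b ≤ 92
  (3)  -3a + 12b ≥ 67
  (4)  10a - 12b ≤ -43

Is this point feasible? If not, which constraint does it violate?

Constraint (1): 7a - b = 6, which is not ≤ -9. All other constraints are satisfied.

not feasible — violates (1)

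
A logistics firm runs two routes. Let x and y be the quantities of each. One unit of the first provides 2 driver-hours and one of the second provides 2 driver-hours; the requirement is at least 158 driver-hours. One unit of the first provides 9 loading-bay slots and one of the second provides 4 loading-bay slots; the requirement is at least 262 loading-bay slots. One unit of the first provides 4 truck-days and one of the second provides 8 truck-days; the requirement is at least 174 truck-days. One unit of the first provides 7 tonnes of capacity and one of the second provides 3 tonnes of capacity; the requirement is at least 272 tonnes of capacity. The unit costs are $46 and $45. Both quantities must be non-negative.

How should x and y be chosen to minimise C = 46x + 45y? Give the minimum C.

x = 35/4, y = 281/4, minimum C = 14255/4

The feasible region is unbounded (it extends along (0, 1), (1, 0)), but C strictly increases along every unbounded feasible direction, so there is no improving ray and the minimum is attained at a vertex.

At the optimal vertex, 2x + 2y = 158 and 7x + 3y = 272.
Solving simultaneously gives x = 35/4, y = 281/4.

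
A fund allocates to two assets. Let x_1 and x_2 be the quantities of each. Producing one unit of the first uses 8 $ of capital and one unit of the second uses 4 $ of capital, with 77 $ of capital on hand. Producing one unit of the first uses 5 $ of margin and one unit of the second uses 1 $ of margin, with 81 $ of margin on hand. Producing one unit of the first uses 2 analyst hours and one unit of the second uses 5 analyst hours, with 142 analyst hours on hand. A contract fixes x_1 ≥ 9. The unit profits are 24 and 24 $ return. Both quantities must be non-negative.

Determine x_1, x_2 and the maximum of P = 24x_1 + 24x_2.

x_1 = 9, x_2 = 5/4, maximum P = 246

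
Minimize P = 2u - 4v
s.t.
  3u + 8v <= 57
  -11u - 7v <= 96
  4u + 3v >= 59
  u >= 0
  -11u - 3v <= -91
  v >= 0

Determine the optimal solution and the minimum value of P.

u = 301/23, v = 51/23, minimum P = 398/23

Extreme points and P = 2u - 4v:
  (301/23, 51/23) → P = 398/23
  (19, 0) → P = 38
  (59/4, 0) → P = 59/2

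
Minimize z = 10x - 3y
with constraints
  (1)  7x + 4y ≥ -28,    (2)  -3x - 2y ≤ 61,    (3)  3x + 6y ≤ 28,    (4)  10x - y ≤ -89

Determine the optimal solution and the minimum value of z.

Corner points and z = 10x - 3y:
  (-28/3, 28/3) → z = -364/3
  (-384/47, 343/47) → z = -4869/47
  (-506/63, 547/63) → z = -6701/63

x = -28/3, y = 28/3, minimum z = -364/3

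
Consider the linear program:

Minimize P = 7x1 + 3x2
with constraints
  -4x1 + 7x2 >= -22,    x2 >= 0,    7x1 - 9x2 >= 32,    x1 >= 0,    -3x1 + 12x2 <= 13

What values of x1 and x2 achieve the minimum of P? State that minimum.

x1 = 32/7, x2 = 0, minimum P = 32

Corner points and P = 7x1 + 3x2:
  (11/2, 0) → P = 77/2
  (355/27, 118/27) → P = 2839/27
  (32/7, 0) → P = 32
  (167/19, 187/57) → P = 1356/19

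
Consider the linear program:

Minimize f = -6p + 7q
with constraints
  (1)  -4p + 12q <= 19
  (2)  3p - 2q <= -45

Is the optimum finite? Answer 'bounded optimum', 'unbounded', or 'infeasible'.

From the feasible point (-251/14, -123/28), moving in the direction (-2, -3) keeps every constraint satisfied while f decreases without bound.

unbounded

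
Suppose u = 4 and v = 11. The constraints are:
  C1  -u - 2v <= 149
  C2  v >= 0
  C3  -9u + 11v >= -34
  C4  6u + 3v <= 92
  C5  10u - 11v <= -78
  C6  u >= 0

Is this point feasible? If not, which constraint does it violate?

feasible

C1: -26 ≤ 149 ✓
C2: 11 ≥ 0 ✓
C3: 85 ≥ -34 ✓
C4: 57 ≤ 92 ✓
C5: -81 ≤ -78 ✓
C6: 4 ≥ 0 ✓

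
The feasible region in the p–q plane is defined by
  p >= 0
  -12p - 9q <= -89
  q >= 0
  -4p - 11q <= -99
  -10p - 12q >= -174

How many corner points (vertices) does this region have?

Pairwise boundary intersections that survive every other constraint:
  (0, 89/9)
  (0, 29/2)
  (11/12, 26/3)
  (363/31, 147/31)

4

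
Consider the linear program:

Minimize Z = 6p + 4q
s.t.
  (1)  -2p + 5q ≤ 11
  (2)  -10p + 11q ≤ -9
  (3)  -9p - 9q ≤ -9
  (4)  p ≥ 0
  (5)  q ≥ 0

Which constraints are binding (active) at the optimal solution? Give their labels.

Vertices and Z = 6p + 4q:
  (83/14, 32/7) → Z = 377/7
  (20/21, 1/21) → Z = 124/21
  (1, 0) → Z = 6
The feasible region is unbounded (it extends along (1, 0), (5, 2)), but Z strictly increases along every unbounded feasible direction, so there is no improving ray and the minimum is attained at a vertex.

The minimum is at (20/21, 1/21). Substituting into each constraint, equality holds for (2) and (3); the remaining constraints have slack.

(2) and (3)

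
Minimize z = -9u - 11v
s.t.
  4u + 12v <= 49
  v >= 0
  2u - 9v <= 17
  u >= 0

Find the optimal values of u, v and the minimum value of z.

Corner points and z = -9u - 11v:
  (43/4, 1/2) → z = -409/4
  (0, 49/12) → z = -539/12
  (17/2, 0) → z = -153/2
  (0, 0) → z = 0

The binding constraints are 4u + 12v = 49 and 2u - 9v = 17.
Solving simultaneously gives u = 43/4, v = 1/2.

u = 43/4, v = 1/2, minimum z = -409/4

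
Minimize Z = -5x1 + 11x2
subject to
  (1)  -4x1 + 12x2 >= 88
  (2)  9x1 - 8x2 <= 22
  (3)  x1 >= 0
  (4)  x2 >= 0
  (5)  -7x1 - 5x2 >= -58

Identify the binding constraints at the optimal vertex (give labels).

Feasible corners and Z = -5x1 + 11x2:
  (0, 22/3) → Z = 242/3
  (32/13, 106/13) → Z = 1006/13
  (0, 58/5) → Z = 638/5

The minimum is at (32/13, 106/13). Substituting into each constraint, equality holds for (1) and (5); the remaining constraints have slack.

(1) and (5)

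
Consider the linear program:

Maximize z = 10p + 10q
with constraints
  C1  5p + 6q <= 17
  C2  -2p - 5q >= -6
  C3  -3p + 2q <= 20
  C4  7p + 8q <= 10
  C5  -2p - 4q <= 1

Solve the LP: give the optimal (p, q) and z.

Vertices and z = 10p + 10q:
  (-88/19, 58/19) → z = -300/19
  (2/19, 22/19) → z = 240/19
  (-41/8, 37/16) → z = -225/8
  (4, -9/4) → z = 35/2

p = 4, q = -9/4, maximum z = 35/2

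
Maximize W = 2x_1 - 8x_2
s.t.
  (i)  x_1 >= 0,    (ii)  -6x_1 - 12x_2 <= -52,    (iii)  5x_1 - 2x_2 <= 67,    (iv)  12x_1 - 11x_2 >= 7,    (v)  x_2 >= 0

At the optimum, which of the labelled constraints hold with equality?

(iii) and (v)

Extreme points and W = 2x_1 - 8x_2:
  (328/105, 97/35) → W = -1672/105
  (26/3, 0) → W = 52/3
  (723/31, 769/31) → W = -4706/31
  (67/5, 0) → W = 134/5

The maximum is at (67/5, 0). Substituting into each constraint, equality holds for (iii) and (v); the remaining constraints have slack.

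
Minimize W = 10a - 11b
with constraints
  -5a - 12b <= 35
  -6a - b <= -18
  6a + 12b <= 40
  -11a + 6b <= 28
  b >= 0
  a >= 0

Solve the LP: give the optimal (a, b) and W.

a = 8/3, b = 2, minimum W = 14/3

Extreme points and W = 10a - 11b:
  (8/3, 2) → W = 14/3
  (3, 0) → W = 30
  (20/3, 0) → W = 200/3

The binding constraints are -6a - b = -18 and 6a + 12b = 40.
Solving simultaneously gives a = 8/3, b = 2.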